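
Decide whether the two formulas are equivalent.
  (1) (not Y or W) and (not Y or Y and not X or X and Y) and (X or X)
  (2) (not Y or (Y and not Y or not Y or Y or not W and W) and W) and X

Yes

E1: (not Y or W) and (not Y or Y and not X or X and Y) and (X or X)
    = (not Y or W) and (not Y or Y) and (X or X)   — distribution
    = (not Y or W) and (X or X)   — complement / identity
    = (not Y or W) and X   — idempotence
E2: (not Y or (Y and not Y or not Y or Y or not W and W) and W) and X
    = (not Y or (Y and not Y or not Y or Y) and W) and X   — complement / identity
    = (not Y or (not Y or Y) and W) and X   — complement / identity
    = (not Y or W) and X   — complement / identity
Both reduce to (not Y or W) and X, so they are equivalent.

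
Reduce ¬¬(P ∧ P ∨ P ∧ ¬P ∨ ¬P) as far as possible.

¬¬(P ∧ P ∨ P ∧ ¬P ∨ ¬P)
= ¬¬(P ∨ ¬P)
= P ∨ ¬P
= True

True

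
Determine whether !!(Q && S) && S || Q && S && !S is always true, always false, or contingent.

!!(Q && S) && S || Q && S && !S
= Q && S && S || Q && S && !S   (double negation)
= Q && S   (distribution)
This depends on Q, S, so it is not a constant.

contingent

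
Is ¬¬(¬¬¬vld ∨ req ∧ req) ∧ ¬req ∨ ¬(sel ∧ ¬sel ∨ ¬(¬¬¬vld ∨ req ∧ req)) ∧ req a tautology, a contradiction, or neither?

neither

¬¬(¬¬¬vld ∨ req ∧ req) ∧ ¬req ∨ ¬(sel ∧ ¬sel ∨ ¬(¬¬¬vld ∨ req ∧ req)) ∧ req
= ¬¬(¬¬¬vld ∨ req ∧ req) ∧ ¬req ∨ ¬¬(¬¬¬vld ∨ req ∧ req) ∧ req   [complement / identity]
= ¬¬(¬¬¬vld ∨ req ∧ req)   [distribution]
= ¬¬¬vld ∨ req ∧ req   [double negation]
= ¬¬¬vld ∨ req   [idempotence]
= ¬vld ∨ req   [double negation]
This depends on req, vld, so it is not a constant.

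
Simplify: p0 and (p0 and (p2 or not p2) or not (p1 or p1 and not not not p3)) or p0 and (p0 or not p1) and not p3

p0 and (p0 and (p2 or not p2) or not (p1 or p1 and not not not p3)) or p0 and (p0 or not p1) and not p3
= p0 and (p0 and (p2 or not p2) or not (p1 or p1 and not p3)) or p0 and (p0 or not p1) and not p3   [double negation]
= p0 and (p0 or not (p1 or p1 and not p3)) or p0 and (p0 or not p1) and not p3   [complement / identity]
= p0 and (p0 or not p1) or p0 and (p0 or not p1) and not p3   [absorption]
= p0 and (p0 or not p1)   [absorption]
= p0   [absorption]

p0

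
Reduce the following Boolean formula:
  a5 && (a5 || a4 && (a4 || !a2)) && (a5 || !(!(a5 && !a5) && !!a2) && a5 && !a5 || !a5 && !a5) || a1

a5 || a1

a5 && (a5 || a4 && (a4 || !a2)) && (a5 || !(!(a5 && !a5) && !!a2) && a5 && !a5 || !a5 && !a5) || a1
= a5 && (a5 || a4 && (a4 || !a2)) && (a5 || (a5 && !a5 || !a2) && a5 && !a5 || !a5 && !a5) || a1   [De Morgan]
= a5 && (a5 || a4) && (a5 || (a5 && !a5 || !a2) && a5 && !a5 || !a5 && !a5) || a1   [absorption]
= a5 && (a5 || a4) && (a5 || a5 && !a5 || !a5 && !a5) || a1   [absorption]
= a5 && (a5 || a5 && !a5 || !a5 && !a5) || a1   [absorption]
= a5 && (a5 || !a5) || a1   [distribution]
= a5 || a1   [complement / identity]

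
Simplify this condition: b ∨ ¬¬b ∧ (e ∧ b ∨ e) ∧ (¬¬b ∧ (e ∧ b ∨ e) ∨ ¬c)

b ∨ ¬¬b ∧ (e ∧ b ∨ e) ∧ (¬¬b ∧ (e ∧ b ∨ e) ∨ ¬c)
= b ∨ ¬¬b ∧ (e ∧ b ∨ e)   [absorption]
= b ∨ b ∧ (e ∧ b ∨ e)   [double negation]
= b ∨ b ∧ e   [absorption]
= b   [absorption]

b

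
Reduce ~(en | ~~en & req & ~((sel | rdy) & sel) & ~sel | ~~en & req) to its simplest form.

~(en | ~~en & req & ~((sel | rdy) & sel) & ~sel | ~~en & req)
= ~(en | ~~en & req & ~sel & ~sel | ~~en & req)   [absorption]
= ~(en | ~~en & req & ~sel | ~~en & req)   [idempotence]
= ~(en | ~~en & req)   [absorption]
= ~(en | en & req)   [double negation]
= ~en   [absorption]

~en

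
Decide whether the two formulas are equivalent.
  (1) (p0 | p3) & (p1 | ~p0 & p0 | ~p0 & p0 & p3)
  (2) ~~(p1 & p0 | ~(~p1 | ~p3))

E1: (p0 | p3) & (p1 | ~p0 & p0 | ~p0 & p0 & p3)
    = (p0 | p3) & (p1 | ~p0 & p0)   [absorption]
    = (p0 | p3) & p1   [complement / identity]
E2: ~~(p1 & p0 | ~(~p1 | ~p3))
    = p1 & p0 | ~(~p1 | ~p3)   [double negation]
    = p1 & p0 | p1 & p3   [De Morgan]
    = (p0 | p3) & p1   [distribution]
Both reduce to (p0 | p3) & p1, so they are equivalent.

Yes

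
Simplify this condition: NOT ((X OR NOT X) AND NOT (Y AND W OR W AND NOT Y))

NOT ((X OR NOT X) AND NOT (Y AND W OR W AND NOT Y))
= NOT NOT (Y AND W OR W AND NOT Y)
= Y AND W OR W AND NOT Y
= W

W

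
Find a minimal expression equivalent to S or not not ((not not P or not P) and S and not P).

S or not not ((not not P or not P) and S and not P)
= S or not not ((P or not P) and S and not P)
= S or (P or not P) and S and not P
= S or S and not P
= S

S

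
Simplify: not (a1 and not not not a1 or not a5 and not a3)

a5 or a3

not (a1 and not not not a1 or not a5 and not a3)
= not (a1 and not a1 or not a5 and not a3)   [double negation]
= not (not a5 and not a3)   [complement / identity]
= a5 or a3   [De Morgan]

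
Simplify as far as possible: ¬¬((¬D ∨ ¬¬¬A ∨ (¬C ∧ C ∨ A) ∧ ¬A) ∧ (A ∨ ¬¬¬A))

¬D ∨ ¬A

¬¬((¬D ∨ ¬¬¬A ∨ (¬C ∧ C ∨ A) ∧ ¬A) ∧ (A ∨ ¬¬¬A))
= ¬¬((¬D ∨ ¬¬¬A ∨ (¬C ∧ C ∨ A) ∧ ¬A) ∧ (A ∨ ¬A))
= ¬¬(¬D ∨ ¬¬¬A ∨ (¬C ∧ C ∨ A) ∧ ¬A)
= ¬¬(¬D ∨ ¬¬¬A ∨ A ∧ ¬A)
= ¬¬(¬D ∨ ¬¬¬A)
= ¬¬(¬D ∨ ¬A)
= ¬D ∨ ¬A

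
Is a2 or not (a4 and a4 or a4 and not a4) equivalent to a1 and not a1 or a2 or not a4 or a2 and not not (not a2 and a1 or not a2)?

Yes

E1: a2 or not (a4 and a4 or a4 and not a4)
    = a2 or not a4   (distribution)
E2: a1 and not a1 or a2 or not a4 or a2 and not not (not a2 and a1 or not a2)
    = a1 and not a1 or a2 or not a4 or a2 and (not a2 and a1 or not a2)   (double negation)
    = a1 and not a1 or a2 or not a4 or a2 and not a2   (absorption)
    = a1 and not a1 or a2 or not a4   (complement / identity)
    = a2 or not a4   (complement / identity)
Both reduce to a2 or not a4, so they are equivalent.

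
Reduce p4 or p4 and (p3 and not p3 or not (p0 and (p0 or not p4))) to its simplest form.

p4 or p4 and (p3 and not p3 or not (p0 and (p0 or not p4)))
= p4 or p4 and (p3 and not p3 or not p0)   — absorption
= p4 or p4 and not p0   — complement / identity
= p4   — absorption

p4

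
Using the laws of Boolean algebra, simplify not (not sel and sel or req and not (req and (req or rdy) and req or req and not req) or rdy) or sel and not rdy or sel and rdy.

not rdy or sel

not (not sel and sel or req and not (req and (req or rdy) and req or req and not req) or rdy) or sel and not rdy or sel and rdy
= not (not sel and sel or req and not (req and req or req and not req) or rdy) or sel and not rdy or sel and rdy   — absorption
= not (not sel and sel or req and not (req and req or req and not req) or rdy) or sel and (not rdy or rdy)   — distribution
= not (not sel and sel or req and not req or rdy) or sel and (not rdy or rdy)   — distribution
= not (not sel and sel or req and not req or rdy) or sel   — complement / identity
= not (req and not req or rdy) or sel   — complement / identity
= not rdy or sel   — complement / identity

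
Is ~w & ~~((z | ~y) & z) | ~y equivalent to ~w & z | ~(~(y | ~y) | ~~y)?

E1: ~w & ~~((z | ~y) & z) | ~y
    = ~w & ~~z | ~y
    = ~w & z | ~y
E2: ~w & z | ~(~(y | ~y) | ~~y)
    = ~w & z | (y | ~y) & ~y
    = ~w & z | ~y
Both reduce to ~w & z | ~y, so they are equivalent.

Yes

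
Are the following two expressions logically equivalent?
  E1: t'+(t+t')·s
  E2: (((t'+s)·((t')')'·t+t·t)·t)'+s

E1: t'+(t+t')·s
    = t'+s
E2: (((t'+s)·((t')')'·t+t·t)·t)'+s
    = (((t'+s)·t'·t+t·t)·t)'+s
    = ((t'·t+t·t)·t)'+s
    = (t·t)'+s
    = t'+s
Both reduce to t'+s, so they are equivalent.

Yes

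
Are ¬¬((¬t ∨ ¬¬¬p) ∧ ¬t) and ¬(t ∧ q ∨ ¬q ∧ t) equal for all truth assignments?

E1: ¬¬((¬t ∨ ¬¬¬p) ∧ ¬t)
    = ¬¬((¬t ∨ ¬p) ∧ ¬t)   [double negation]
    = ¬¬¬t   [absorption]
    = ¬t   [double negation]
E2: ¬(t ∧ q ∨ ¬q ∧ t)
    = ¬t   [distribution]
Both reduce to ¬t, so they are equivalent.

Yes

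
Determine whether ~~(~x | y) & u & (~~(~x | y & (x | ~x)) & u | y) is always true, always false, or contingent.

~~(~x | y) & u & (~~(~x | y & (x | ~x)) & u | y)
= ~~(~x | y) & u & (~~(~x | y) & u | y)
= ~~(~x | y) & u
= (~x | y) & u
This depends on u, x, y, so it is not a constant.

contingent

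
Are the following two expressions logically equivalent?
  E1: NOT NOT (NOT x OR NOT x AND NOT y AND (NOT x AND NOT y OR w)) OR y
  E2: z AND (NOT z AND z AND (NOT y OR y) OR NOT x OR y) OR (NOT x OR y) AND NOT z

Yes

E1: NOT NOT (NOT x OR NOT x AND NOT y AND (NOT x AND NOT y OR w)) OR y
    = NOT NOT (NOT x OR NOT x AND NOT y) OR y   [absorption]
    = NOT NOT NOT x OR y   [absorption]
    = NOT x OR y   [double negation]
E2: z AND (NOT z AND z AND (NOT y OR y) OR NOT x OR y) OR (NOT x OR y) AND NOT z
    = z AND (NOT z AND z OR NOT x OR y) OR (NOT x OR y) AND NOT z   [complement / identity]
    = z AND (NOT x OR y) OR (NOT x OR y) AND NOT z   [complement / identity]
    = NOT x OR y   [distribution]
Both reduce to NOT x OR y, so they are equivalent.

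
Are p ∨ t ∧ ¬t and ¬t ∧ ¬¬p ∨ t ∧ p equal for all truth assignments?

Yes

E1: p ∨ t ∧ ¬t
    = p   — complement / identity
E2: ¬t ∧ ¬¬p ∨ t ∧ p
    = ¬t ∧ p ∨ t ∧ p   — double negation
    = p   — distribution
Both reduce to p, so they are equivalent.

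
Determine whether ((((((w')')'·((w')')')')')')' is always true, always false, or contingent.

contingent

((((((w')')'·((w')')')')')')'
= ((((((w')')')')')')'   — idempotence
= ((((w')')')')'   — double negation
= ((w')')'   — double negation
= w'   — double negation
This depends on w, so it is not a constant.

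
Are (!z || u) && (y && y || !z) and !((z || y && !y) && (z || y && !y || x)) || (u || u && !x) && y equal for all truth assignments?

E1: (!z || u) && (y && y || !z)
    = !z || u && y && y
    = !z || u && y
E2: !((z || y && !y) && (z || y && !y || x)) || (u || u && !x) && y
    = !(z || y && !y) || (u || u && !x) && y
    = !z || (u || u && !x) && y
    = !z || u && y
Both reduce to !z || u && y, so they are equivalent.

Yes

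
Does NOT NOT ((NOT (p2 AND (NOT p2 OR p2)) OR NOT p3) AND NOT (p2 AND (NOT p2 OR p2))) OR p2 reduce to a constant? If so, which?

yes, True

NOT NOT ((NOT (p2 AND (NOT p2 OR p2)) OR NOT p3) AND NOT (p2 AND (NOT p2 OR p2))) OR p2
= (NOT (p2 AND (NOT p2 OR p2)) OR NOT p3) AND NOT (p2 AND (NOT p2 OR p2)) OR p2   [double negation]
= NOT (p2 AND (NOT p2 OR p2)) OR p2   [absorption]
= NOT p2 OR p2   [complement / identity]
= TRUE   [complement]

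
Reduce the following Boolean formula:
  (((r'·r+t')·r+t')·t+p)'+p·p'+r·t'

(((r'·r+t')·r+t')·t+p)'+p·p'+r·t'
= ((t'·r+t')·t+p)'+p·p'+r·t'
= ((t'·r+t')·t+p)'+r·t'
= (t'·t+p)'+r·t'
= p'+r·t'

p'+r·t'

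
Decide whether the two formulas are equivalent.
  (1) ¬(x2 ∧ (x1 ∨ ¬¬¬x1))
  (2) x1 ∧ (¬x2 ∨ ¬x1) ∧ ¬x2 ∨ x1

E1: ¬(x2 ∧ (x1 ∨ ¬¬¬x1))
    = ¬(x2 ∧ (x1 ∨ ¬x1))
    = ¬x2
E2: x1 ∧ (¬x2 ∨ ¬x1) ∧ ¬x2 ∨ x1
    = x1 ∧ ¬x2 ∨ x1
    = x1
These differ: at x1=0, x2=0, E1 = 1 but E2 = 0.

No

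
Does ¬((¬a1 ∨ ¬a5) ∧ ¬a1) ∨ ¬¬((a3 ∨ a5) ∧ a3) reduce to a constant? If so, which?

no

¬((¬a1 ∨ ¬a5) ∧ ¬a1) ∨ ¬¬((a3 ∨ a5) ∧ a3)
= ¬((¬a1 ∨ ¬a5) ∧ ¬a1) ∨ ¬¬a3   — absorption
= ¬¬a1 ∨ ¬¬a3   — absorption
= ¬¬a1 ∨ a3   — double negation
= a1 ∨ a3   — double negation
This depends on a1, a3, so it is not a constant.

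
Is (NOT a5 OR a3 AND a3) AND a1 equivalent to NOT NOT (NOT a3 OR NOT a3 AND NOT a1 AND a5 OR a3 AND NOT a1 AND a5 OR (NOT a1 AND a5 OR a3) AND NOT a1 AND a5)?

No

E1: (NOT a5 OR a3 AND a3) AND a1
    = (NOT a5 OR a3) AND a1
E2: NOT NOT (NOT a3 OR NOT a3 AND NOT a1 AND a5 OR a3 AND NOT a1 AND a5 OR (NOT a1 AND a5 OR a3) AND NOT a1 AND a5)
    = NOT NOT (NOT a3 OR NOT a1 AND a5 OR (NOT a1 AND a5 OR a3) AND NOT a1 AND a5)
    = NOT NOT (NOT a3 OR NOT a1 AND a5 OR NOT a1 AND a5)
    = NOT NOT (NOT a3 OR NOT a1 AND a5)
    = NOT a3 OR NOT a1 AND a5
These differ: at a1=0, a3=0, a5=1, E1 = 0 but E2 = 1.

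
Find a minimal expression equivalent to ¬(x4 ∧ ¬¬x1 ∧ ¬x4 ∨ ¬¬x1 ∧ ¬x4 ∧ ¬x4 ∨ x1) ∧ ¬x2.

¬x1 ∧ ¬x2

¬(x4 ∧ ¬¬x1 ∧ ¬x4 ∨ ¬¬x1 ∧ ¬x4 ∧ ¬x4 ∨ x1) ∧ ¬x2
= ¬(¬¬x1 ∧ ¬x4 ∨ x1) ∧ ¬x2   [distribution]
= ¬(x1 ∧ ¬x4 ∨ x1) ∧ ¬x2   [double negation]
= ¬x1 ∧ ¬x2   [absorption]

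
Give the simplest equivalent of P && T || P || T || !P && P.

P && T || P || T || !P && P
= P && T || P || T   (complement / identity)
= P || T   (absorption)

P || T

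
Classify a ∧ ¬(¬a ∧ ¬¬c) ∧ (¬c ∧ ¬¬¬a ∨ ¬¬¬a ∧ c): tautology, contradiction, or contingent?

contradiction

a ∧ ¬(¬a ∧ ¬¬c) ∧ (¬c ∧ ¬¬¬a ∨ ¬¬¬a ∧ c)
= a ∧ (a ∨ ¬c) ∧ (¬c ∧ ¬¬¬a ∨ ¬¬¬a ∧ c)   (De Morgan)
= a ∧ (a ∨ ¬c) ∧ ¬¬¬a   (distribution)
= a ∧ ¬¬¬a   (absorption)
= a ∧ ¬a   (double negation)
= False   (complement)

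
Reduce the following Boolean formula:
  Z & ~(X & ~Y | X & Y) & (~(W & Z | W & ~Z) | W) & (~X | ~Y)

Z & ~(X & ~Y | X & Y) & (~(W & Z | W & ~Z) | W) & (~X | ~Y)
= Z & ~(X & ~Y | X & Y) & (~W | W) & (~X | ~Y)   (distribution)
= Z & ~(X & ~Y | X & Y) & (~X | ~Y)   (complement / identity)
= Z & ~X & (~X | ~Y)   (distribution)
= Z & ~X   (absorption)

Z & ~X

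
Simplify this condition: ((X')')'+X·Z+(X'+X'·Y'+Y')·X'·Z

((X')')'+X·Z+(X'+X'·Y'+Y')·X'·Z
= ((X')')'+X·Z+(X'+Y')·X'·Z   [absorption]
= ((X')')'+X·Z+X'·Z   [absorption]
= ((X')')'+Z   [distribution]
= X'+Z   [double negation]

X'+Z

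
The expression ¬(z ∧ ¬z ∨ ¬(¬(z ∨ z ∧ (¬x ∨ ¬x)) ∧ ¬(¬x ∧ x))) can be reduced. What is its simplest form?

¬(z ∧ ¬z ∨ ¬(¬(z ∨ z ∧ (¬x ∨ ¬x)) ∧ ¬(¬x ∧ x)))
= ¬(z ∧ ¬z ∨ z ∨ z ∧ (¬x ∨ ¬x) ∨ ¬x ∧ x)   — De Morgan
= ¬(z ∧ ¬z ∨ z ∨ z ∧ ¬x ∨ ¬x ∧ x)   — idempotence
= ¬(z ∧ ¬z ∨ z ∨ ¬x ∧ x)   — absorption
= ¬(z ∧ ¬z ∨ z)   — complement / identity
= ¬z   — complement / identity

¬z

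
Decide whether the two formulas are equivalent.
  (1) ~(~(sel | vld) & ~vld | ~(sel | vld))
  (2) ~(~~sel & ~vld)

No

E1: ~(~(sel | vld) & ~vld | ~(sel | vld))
    = ~~(sel | vld)   — absorption
    = sel | vld   — double negation
E2: ~(~~sel & ~vld)
    = ~sel | vld   — De Morgan
These differ: at sel=0, vld=0, E1 = 0 but E2 = 1.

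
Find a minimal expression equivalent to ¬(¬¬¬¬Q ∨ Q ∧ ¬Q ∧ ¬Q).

¬(¬¬¬¬Q ∨ Q ∧ ¬Q ∧ ¬Q)
= ¬(¬¬¬¬Q ∨ Q ∧ ¬Q)   — idempotence
= ¬¬¬¬¬Q   — complement / identity
= ¬¬¬Q   — double negation
= ¬Q   — double negation

¬Q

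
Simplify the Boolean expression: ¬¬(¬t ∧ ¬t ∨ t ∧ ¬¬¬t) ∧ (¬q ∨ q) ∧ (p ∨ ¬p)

¬¬(¬t ∧ ¬t ∨ t ∧ ¬¬¬t) ∧ (¬q ∨ q) ∧ (p ∨ ¬p)
= ¬¬(¬t ∧ ¬t ∨ t ∧ ¬t) ∧ (¬q ∨ q) ∧ (p ∨ ¬p)
= ¬¬¬t ∧ (¬q ∨ q) ∧ (p ∨ ¬p)
= ¬t ∧ (¬q ∨ q) ∧ (p ∨ ¬p)
= ¬t ∧ (¬q ∨ q)
= ¬t

¬t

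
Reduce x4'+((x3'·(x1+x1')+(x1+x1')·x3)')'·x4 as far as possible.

1

x4'+((x3'·(x1+x1')+(x1+x1')·x3)')'·x4
= x4'+(x3'·(x1+x1')+(x1+x1')·x3)·x4   (double negation)
= x4'+(x1+x1')·x4   (distribution)
= x4'+x4   (complement / identity)
= 1   (complement)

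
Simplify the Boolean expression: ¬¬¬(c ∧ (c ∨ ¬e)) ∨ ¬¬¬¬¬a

¬c ∨ ¬a

¬¬¬(c ∧ (c ∨ ¬e)) ∨ ¬¬¬¬¬a
= ¬¬¬c ∨ ¬¬¬¬¬a   [absorption]
= ¬¬¬c ∨ ¬¬¬a   [double negation]
= ¬¬¬c ∨ ¬a   [double negation]
= ¬c ∨ ¬a   [double negation]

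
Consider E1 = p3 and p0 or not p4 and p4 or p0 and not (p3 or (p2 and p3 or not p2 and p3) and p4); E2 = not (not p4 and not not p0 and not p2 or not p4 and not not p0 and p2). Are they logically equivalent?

E1: p3 and p0 or not p4 and p4 or p0 and not (p3 or (p2 and p3 or not p2 and p3) and p4)
    = p3 and p0 or not p4 and p4 or p0 and not (p3 or p3 and p4)   — distribution
    = p3 and p0 or p0 and not (p3 or p3 and p4)   — complement / identity
    = p3 and p0 or p0 and not p3   — absorption
    = p0   — distribution
E2: not (not p4 and not not p0 and not p2 or not p4 and not not p0 and p2)
    = not (not p4 and not not p0)   — distribution
    = p4 or not p0   — De Morgan
These differ: at p0=0, p2=0, p3=1, p4=0, E1 = 0 but E2 = 1.

No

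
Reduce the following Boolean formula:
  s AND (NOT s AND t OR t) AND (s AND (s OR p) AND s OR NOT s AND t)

s AND (NOT s AND t OR t) AND (s AND (s OR p) AND s OR NOT s AND t)
= s AND (NOT s AND t OR t) AND (s AND s OR NOT s AND t)
= s AND (NOT s AND t OR t) AND (s OR NOT s AND t)
= s AND (t AND s OR NOT s AND t)
= s AND t

s AND t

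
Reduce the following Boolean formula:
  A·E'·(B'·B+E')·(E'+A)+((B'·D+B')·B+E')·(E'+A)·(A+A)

A·E'

A·E'·(B'·B+E')·(E'+A)+((B'·D+B')·B+E')·(E'+A)·(A+A)
= A·E'·(B'·B+E')·(E'+A)+(B'·B+E')·(E'+A)·(A+A)
= (A·E'+A+A)·(B'·B+E')·(E'+A)
= (A·E'+A)·(B'·B+E')·(E'+A)
= (A·E'+A)·E'·(E'+A)
= A·E'·(E'+A)
= A·E'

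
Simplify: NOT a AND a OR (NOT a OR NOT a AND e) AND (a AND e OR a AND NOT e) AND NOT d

FALSE

NOT a AND a OR (NOT a OR NOT a AND e) AND (a AND e OR a AND NOT e) AND NOT d
= NOT a AND a OR (NOT a OR NOT a AND e) AND a AND NOT d   [distribution]
= NOT a AND a OR NOT a AND a AND NOT d   [absorption]
= NOT a AND a   [absorption]
= FALSE   [complement]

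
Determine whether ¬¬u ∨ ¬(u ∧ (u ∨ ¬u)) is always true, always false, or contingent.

always true

¬¬u ∨ ¬(u ∧ (u ∨ ¬u))
= ¬¬u ∨ ¬u   (complement / identity)
= u ∨ ¬u   (double negation)
= True   (complement)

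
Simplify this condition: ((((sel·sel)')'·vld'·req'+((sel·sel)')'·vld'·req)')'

((((sel·sel)')'·vld'·req'+((sel·sel)')'·vld'·req)')'
= ((((sel·sel)')'·vld')')'   — distribution
= ((sel·sel·vld')')'   — double negation
= ((sel·vld')')'   — idempotence
= sel·vld'   — double negation

sel·vld'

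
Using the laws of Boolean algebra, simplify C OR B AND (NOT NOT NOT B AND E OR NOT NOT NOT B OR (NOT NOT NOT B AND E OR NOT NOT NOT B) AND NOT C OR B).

C OR B

C OR B AND (NOT NOT NOT B AND E OR NOT NOT NOT B OR (NOT NOT NOT B AND E OR NOT NOT NOT B) AND NOT C OR B)
= C OR B AND (NOT NOT NOT B AND E OR NOT NOT NOT B OR B)
= C OR B AND (NOT NOT NOT B OR B)
= C OR B AND (NOT B OR B)
= C OR B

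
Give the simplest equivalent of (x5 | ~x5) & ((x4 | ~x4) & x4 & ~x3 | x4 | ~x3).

x4 | ~x3

(x5 | ~x5) & ((x4 | ~x4) & x4 & ~x3 | x4 | ~x3)
= (x4 | ~x4) & x4 & ~x3 | x4 | ~x3   (complement / identity)
= x4 & ~x3 | x4 | ~x3   (complement / identity)
= x4 | ~x3   (absorption)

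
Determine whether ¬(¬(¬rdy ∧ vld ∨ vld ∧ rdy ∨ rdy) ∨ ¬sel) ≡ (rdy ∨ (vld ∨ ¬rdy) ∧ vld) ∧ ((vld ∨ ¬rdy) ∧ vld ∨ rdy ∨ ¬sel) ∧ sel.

Yes

E1: ¬(¬(¬rdy ∧ vld ∨ vld ∧ rdy ∨ rdy) ∨ ¬sel)
    = ¬(¬(vld ∨ rdy) ∨ ¬sel)
    = (vld ∨ rdy) ∧ sel
E2: (rdy ∨ (vld ∨ ¬rdy) ∧ vld) ∧ ((vld ∨ ¬rdy) ∧ vld ∨ rdy ∨ ¬sel) ∧ sel
    = ((vld ∨ ¬rdy) ∧ vld ∨ rdy ∧ (rdy ∨ ¬sel)) ∧ sel
    = ((vld ∨ ¬rdy) ∧ vld ∨ rdy) ∧ sel
    = (vld ∨ rdy) ∧ sel
Both reduce to (vld ∨ rdy) ∧ sel, so they are equivalent.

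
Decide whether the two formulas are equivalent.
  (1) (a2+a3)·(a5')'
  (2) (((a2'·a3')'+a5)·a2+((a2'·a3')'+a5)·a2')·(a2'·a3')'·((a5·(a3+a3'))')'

E1: (a2+a3)·(a5')'
    = (a2+a3)·a5
E2: (((a2'·a3')'+a5)·a2+((a2'·a3')'+a5)·a2')·(a2'·a3')'·((a5·(a3+a3'))')'
    = (((a2'·a3')'+a5)·a2+((a2'·a3')'+a5)·a2')·(a2'·a3')'·(a5')'
    = (((a2'·a3')'+a5)·a2+((a2'·a3')'+a5)·a2')·(a2'·a3')'·a5
    = ((a2'·a3')'+a5)·(a2'·a3')'·a5
    = (a2'·a3')'·a5
    = (a2+a3)·a5
Both reduce to (a2+a3)·a5, so they are equivalent.

Yes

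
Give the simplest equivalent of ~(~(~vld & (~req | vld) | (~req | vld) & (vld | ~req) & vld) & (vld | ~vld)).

~req | vld

~(~(~vld & (~req | vld) | (~req | vld) & (vld | ~req) & vld) & (vld | ~vld))
= ~(~(~vld & (~req | vld) | (~req | vld) & vld) & (vld | ~vld))   — absorption
= ~(~(~req | vld) & (vld | ~vld))   — distribution
= ~~(~req | vld)   — complement / identity
= ~req | vld   — double negation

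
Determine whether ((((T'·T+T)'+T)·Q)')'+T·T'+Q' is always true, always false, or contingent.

always true

((((T'·T+T)'+T)·Q)')'+T·T'+Q'
= ((T'·T+T)'+T)·Q+T·T'+Q'   — double negation
= ((T'·T+T)'+T)·Q+Q'   — complement / identity
= (T'+T)·Q+Q'   — complement / identity
= Q+Q'   — complement / identity
= 1   — complement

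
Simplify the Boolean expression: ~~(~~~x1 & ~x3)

~~(~~~x1 & ~x3)
= ~~(~x1 & ~x3)   — double negation
= ~x1 & ~x3   — double negation

~x1 & ~x3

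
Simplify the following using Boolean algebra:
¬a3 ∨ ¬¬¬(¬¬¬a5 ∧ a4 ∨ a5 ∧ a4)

¬a3 ∨ ¬a4

¬a3 ∨ ¬¬¬(¬¬¬a5 ∧ a4 ∨ a5 ∧ a4)
= ¬a3 ∨ ¬¬¬(¬a5 ∧ a4 ∨ a5 ∧ a4)   (double negation)
= ¬a3 ∨ ¬(¬a5 ∧ a4 ∨ a5 ∧ a4)   (double negation)
= ¬a3 ∨ ¬((¬a5 ∨ a5) ∧ a4)   (distribution)
= ¬a3 ∨ ¬a4   (complement / identity)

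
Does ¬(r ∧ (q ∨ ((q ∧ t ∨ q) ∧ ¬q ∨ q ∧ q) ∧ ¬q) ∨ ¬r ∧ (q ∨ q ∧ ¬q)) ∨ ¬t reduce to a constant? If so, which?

¬(r ∧ (q ∨ ((q ∧ t ∨ q) ∧ ¬q ∨ q ∧ q) ∧ ¬q) ∨ ¬r ∧ (q ∨ q ∧ ¬q)) ∨ ¬t
= ¬(r ∧ (q ∨ (q ∧ ¬q ∨ q ∧ q) ∧ ¬q) ∨ ¬r ∧ (q ∨ q ∧ ¬q)) ∨ ¬t   — absorption
= ¬(r ∧ (q ∨ q ∧ ¬q) ∨ ¬r ∧ (q ∨ q ∧ ¬q)) ∨ ¬t   — distribution
= ¬(q ∨ q ∧ ¬q) ∨ ¬t   — distribution
= ¬q ∨ ¬t   — complement / identity
This depends on q, t, so it is not a constant.

no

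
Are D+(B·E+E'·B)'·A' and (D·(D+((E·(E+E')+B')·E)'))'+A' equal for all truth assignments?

E1: D+(B·E+E'·B)'·A'
    = D+B'·A'
E2: (D·(D+((E·(E+E')+B')·E)'))'+A'
    = (D·(D+((E+B')·E)'))'+A'
    = (D·(D+E'))'+A'
    = D'+A'
These differ: at A=1, B=1, D=1, E=0, E1 = 1 but E2 = 0.

No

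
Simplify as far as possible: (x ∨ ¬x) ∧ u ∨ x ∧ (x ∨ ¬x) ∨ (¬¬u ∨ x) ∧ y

(x ∨ ¬x) ∧ u ∨ x ∧ (x ∨ ¬x) ∨ (¬¬u ∨ x) ∧ y
= (u ∨ x) ∧ (x ∨ ¬x) ∨ (¬¬u ∨ x) ∧ y
= u ∨ x ∨ (¬¬u ∨ x) ∧ y
= u ∨ x ∨ (u ∨ x) ∧ y
= u ∨ x

u ∨ x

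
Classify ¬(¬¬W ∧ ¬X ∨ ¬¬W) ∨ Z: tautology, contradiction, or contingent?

contingent

¬(¬¬W ∧ ¬X ∨ ¬¬W) ∨ Z
= ¬¬¬W ∨ Z   — absorption
= ¬W ∨ Z   — double negation
This depends on W, Z, so it is not a constant.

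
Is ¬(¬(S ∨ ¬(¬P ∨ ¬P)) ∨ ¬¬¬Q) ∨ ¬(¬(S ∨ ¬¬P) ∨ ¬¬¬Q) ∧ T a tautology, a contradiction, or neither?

¬(¬(S ∨ ¬(¬P ∨ ¬P)) ∨ ¬¬¬Q) ∨ ¬(¬(S ∨ ¬¬P) ∨ ¬¬¬Q) ∧ T
= ¬(¬(S ∨ ¬¬P) ∨ ¬¬¬Q) ∨ ¬(¬(S ∨ ¬¬P) ∨ ¬¬¬Q) ∧ T   [idempotence]
= ¬(¬(S ∨ ¬¬P) ∨ ¬¬¬Q)   [absorption]
= ¬(¬(S ∨ ¬¬P) ∨ ¬Q)   [double negation]
= ¬(¬(S ∨ P) ∨ ¬Q)   [double negation]
= (S ∨ P) ∧ Q   [De Morgan]
This depends on P, Q, S, so it is not a constant.

neither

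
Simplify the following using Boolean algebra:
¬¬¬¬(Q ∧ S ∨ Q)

¬¬¬¬(Q ∧ S ∨ Q)
= ¬¬¬¬Q   [absorption]
= ¬¬Q   [double negation]
= Q   [double negation]

Q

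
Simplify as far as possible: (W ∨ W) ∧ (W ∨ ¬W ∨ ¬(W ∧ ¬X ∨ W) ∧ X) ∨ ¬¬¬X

(W ∨ W) ∧ (W ∨ ¬W ∨ ¬(W ∧ ¬X ∨ W) ∧ X) ∨ ¬¬¬X
= (W ∨ W) ∧ (W ∨ ¬W ∨ ¬W ∧ X) ∨ ¬¬¬X   (absorption)
= W ∧ (¬W ∨ ¬W ∧ X) ∨ W ∨ ¬¬¬X   (distribution)
= W ∧ (¬W ∨ ¬W ∧ X) ∨ W ∨ ¬X   (double negation)
= W ∧ ¬W ∨ W ∨ ¬X   (absorption)
= W ∨ ¬X   (complement / identity)

W ∨ ¬X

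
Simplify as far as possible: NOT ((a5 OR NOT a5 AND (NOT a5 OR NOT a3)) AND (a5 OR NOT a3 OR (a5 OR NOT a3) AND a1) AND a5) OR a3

NOT a5 OR a3

NOT ((a5 OR NOT a5 AND (NOT a5 OR NOT a3)) AND (a5 OR NOT a3 OR (a5 OR NOT a3) AND a1) AND a5) OR a3
= NOT ((a5 OR NOT a5 AND (NOT a5 OR NOT a3)) AND (a5 OR NOT a3) AND a5) OR a3   (absorption)
= NOT ((a5 OR NOT a5) AND (a5 OR NOT a3) AND a5) OR a3   (absorption)
= NOT ((a5 OR NOT a3) AND a5) OR a3   (complement / identity)
= NOT a5 OR a3   (absorption)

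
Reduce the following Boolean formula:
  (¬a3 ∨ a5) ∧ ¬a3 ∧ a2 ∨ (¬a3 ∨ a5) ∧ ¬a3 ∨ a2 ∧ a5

(¬a3 ∨ a5) ∧ ¬a3 ∧ a2 ∨ (¬a3 ∨ a5) ∧ ¬a3 ∨ a2 ∧ a5
= (¬a3 ∨ a5) ∧ ¬a3 ∨ a2 ∧ a5   [absorption]
= ¬a3 ∨ a2 ∧ a5   [absorption]

¬a3 ∨ a2 ∧ a5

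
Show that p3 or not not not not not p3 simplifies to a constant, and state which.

p3 or not not not not not p3
= p3 or not not not p3   [double negation]
= p3 or not p3   [double negation]
= True   [complement]

True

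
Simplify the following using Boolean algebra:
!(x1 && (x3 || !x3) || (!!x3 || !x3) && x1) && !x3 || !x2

!x1 && !x3 || !x2

!(x1 && (x3 || !x3) || (!!x3 || !x3) && x1) && !x3 || !x2
= !(x1 && (x3 || !x3) || (x3 || !x3) && x1) && !x3 || !x2   [double negation]
= !((x1 || x1) && (x3 || !x3)) && !x3 || !x2   [distribution]
= !(x1 && (x3 || !x3)) && !x3 || !x2   [idempotence]
= !x1 && !x3 || !x2   [complement / identity]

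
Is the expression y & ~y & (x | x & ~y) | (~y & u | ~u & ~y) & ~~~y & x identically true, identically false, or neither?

neither

y & ~y & (x | x & ~y) | (~y & u | ~u & ~y) & ~~~y & x
= y & ~y & (x | x & ~y) | (~y & u | ~u & ~y) & ~y & x   [double negation]
= y & ~y & x | (~y & u | ~u & ~y) & ~y & x   [absorption]
= y & ~y & x | ~y & ~y & x   [distribution]
= ~y & x   [distribution]
This depends on x, y, so it is not a constant.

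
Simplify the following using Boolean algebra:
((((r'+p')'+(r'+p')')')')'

((((r'+p')'+(r'+p')')')')'
= ((((r'+p')')')')'   — idempotence
= ((r'+p')')'   — double negation
= r'+p'   — double negation

r'+p'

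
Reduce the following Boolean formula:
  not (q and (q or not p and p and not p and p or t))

not q

not (q and (q or not p and p and not p and p or t))
= not (q and (q or not p and p or t))   — idempotence
= not (q and (q or t))   — complement / identity
= not q   — absorption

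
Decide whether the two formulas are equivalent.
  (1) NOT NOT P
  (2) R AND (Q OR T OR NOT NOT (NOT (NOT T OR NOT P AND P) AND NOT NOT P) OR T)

No

E1: NOT NOT P
    = P   (double negation)
E2: R AND (Q OR T OR NOT NOT (NOT (NOT T OR NOT P AND P) AND NOT NOT P) OR T)
    = R AND (Q OR T OR NOT (NOT T OR NOT P AND P OR NOT P) OR T)   (De Morgan)
    = R AND (Q OR T OR NOT (NOT T OR NOT P) OR T)   (complement / identity)
    = R AND (Q OR T OR T AND P OR T)   (De Morgan)
    = R AND (Q OR T OR T)   (absorption)
    = R AND (Q OR T)   (idempotence)
These differ: at P=0, Q=1, R=1, T=0, E1 = 0 but E2 = 1.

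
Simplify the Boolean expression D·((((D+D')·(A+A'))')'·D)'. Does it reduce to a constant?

D·((((D+D')·(A+A'))')'·D)'
= D·(((D+D')')'·D)'   (complement / identity)
= D·((D+D')·D)'   (double negation)
= D·D'   (complement / identity)
= 0   (complement)

0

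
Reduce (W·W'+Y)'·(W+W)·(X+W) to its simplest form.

(W·W'+Y)'·(W+W)·(X+W)
= (W·W'+Y)'·(W+W·X)
= (W·W'+Y)'·W
= Y'·W

Y'·W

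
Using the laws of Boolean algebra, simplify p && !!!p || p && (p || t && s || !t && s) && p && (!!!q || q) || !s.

p || !s

p && !!!p || p && (p || t && s || !t && s) && p && (!!!q || q) || !s
= p && !!!p || p && (p || t && s || !t && s) && p && (!q || q) || !s   [double negation]
= p && !!!p || p && (p || s) && p && (!q || q) || !s   [distribution]
= p && !!!p || p && p && (!q || q) || !s   [absorption]
= p && !!!p || p && p || !s   [complement / identity]
= p && !p || p && p || !s   [double negation]
= p || !s   [distribution]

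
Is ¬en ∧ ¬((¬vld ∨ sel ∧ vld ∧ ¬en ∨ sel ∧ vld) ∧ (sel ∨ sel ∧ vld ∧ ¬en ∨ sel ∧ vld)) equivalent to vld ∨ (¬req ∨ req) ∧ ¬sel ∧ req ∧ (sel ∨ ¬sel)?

No

E1: ¬en ∧ ¬((¬vld ∨ sel ∧ vld ∧ ¬en ∨ sel ∧ vld) ∧ (sel ∨ sel ∧ vld ∧ ¬en ∨ sel ∧ vld))
    = ¬en ∧ ¬(¬vld ∧ sel ∨ sel ∧ vld ∧ ¬en ∨ sel ∧ vld)
    = ¬en ∧ ¬(¬vld ∧ sel ∨ sel ∧ vld)
    = ¬en ∧ ¬sel
E2: vld ∨ (¬req ∨ req) ∧ ¬sel ∧ req ∧ (sel ∨ ¬sel)
    = vld ∨ ¬sel ∧ req ∧ (sel ∨ ¬sel)
    = vld ∨ ¬sel ∧ req
These differ: at en=1, req=0, sel=1, vld=1, E1 = 0 but E2 = 1.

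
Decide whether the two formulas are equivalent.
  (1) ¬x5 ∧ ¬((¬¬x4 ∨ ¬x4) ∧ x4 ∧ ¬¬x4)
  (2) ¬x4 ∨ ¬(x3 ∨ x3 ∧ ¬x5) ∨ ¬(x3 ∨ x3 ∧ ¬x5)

No

E1: ¬x5 ∧ ¬((¬¬x4 ∨ ¬x4) ∧ x4 ∧ ¬¬x4)
    = ¬x5 ∧ ¬((x4 ∨ ¬x4) ∧ x4 ∧ ¬¬x4)
    = ¬x5 ∧ ¬(x4 ∧ ¬¬x4)
    = ¬x5 ∧ ¬(x4 ∧ x4)
    = ¬x5 ∧ ¬x4
E2: ¬x4 ∨ ¬(x3 ∨ x3 ∧ ¬x5) ∨ ¬(x3 ∨ x3 ∧ ¬x5)
    = ¬x4 ∨ ¬(x3 ∨ x3 ∧ ¬x5)
    = ¬x4 ∨ ¬x3
These differ: at x3=0, x4=0, x5=1, E1 = 0 but E2 = 1.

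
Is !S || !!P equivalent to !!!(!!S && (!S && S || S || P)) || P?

E1: !S || !!P
    = !S || P   [double negation]
E2: !!!(!!S && (!S && S || S || P)) || P
    = !!!(!!S && (S || P)) || P   [complement / identity]
    = !!!(S && (S || P)) || P   [double negation]
    = !(S && (S || P)) || P   [double negation]
    = !S || P   [absorption]
Both reduce to !S || P, so they are equivalent.

Yes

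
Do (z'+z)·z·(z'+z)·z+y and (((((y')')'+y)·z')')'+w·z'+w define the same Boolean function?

No

E1: (z'+z)·z·(z'+z)·z+y
    = (z'+z)·z+y
    = z+y
E2: (((((y')')'+y)·z')')'+w·z'+w
    = (((y'+y)·z')')'+w·z'+w
    = ((z')')'+w·z'+w
    = ((z')')'+w
    = z'+w
These differ: at w=0, y=0, z=1, E1 = 1 but E2 = 0.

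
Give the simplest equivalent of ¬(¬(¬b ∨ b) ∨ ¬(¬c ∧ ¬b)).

¬(¬(¬b ∨ b) ∨ ¬(¬c ∧ ¬b))
= (¬b ∨ b) ∧ ¬c ∧ ¬b   [De Morgan]
= ¬c ∧ ¬b   [complement / identity]

¬c ∧ ¬b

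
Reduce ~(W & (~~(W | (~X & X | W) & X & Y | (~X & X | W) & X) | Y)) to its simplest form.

~(W & (~~(W | (~X & X | W) & X & Y | (~X & X | W) & X) | Y))
= ~(W & (~~(W | (~X & X | W) & X) | Y))   [absorption]
= ~(W & (W | (~X & X | W) & X | Y))   [double negation]
= ~(W & (W | W & X | Y))   [complement / identity]
= ~(W & (W | Y))   [absorption]
= ~W   [absorption]

~W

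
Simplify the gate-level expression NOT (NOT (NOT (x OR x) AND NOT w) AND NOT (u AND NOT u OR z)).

NOT (NOT (NOT (x OR x) AND NOT w) AND NOT (u AND NOT u OR z))
= NOT (NOT (NOT x AND NOT w) AND NOT (u AND NOT u OR z))   (idempotence)
= NOT x AND NOT w OR u AND NOT u OR z   (De Morgan)
= NOT x AND NOT w OR z   (complement / identity)

NOT x AND NOT w OR z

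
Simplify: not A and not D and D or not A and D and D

not A and D

not A and not D and D or not A and D and D
= (not A and not D or not A and D) and D   — distribution
= not A and D   — distribution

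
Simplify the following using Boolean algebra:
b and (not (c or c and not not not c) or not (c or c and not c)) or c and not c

b and (not (c or c and not not not c) or not (c or c and not c)) or c and not c
= b and (not (c or c and not c) or not (c or c and not c)) or c and not c   (double negation)
= b and (not (c or c and not c) or not (c or c and not c))   (complement / identity)
= b and not (c or c and not c)   (idempotence)
= b and not c   (complement / identity)

b and not c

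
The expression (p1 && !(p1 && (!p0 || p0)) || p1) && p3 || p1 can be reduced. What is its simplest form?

p1

(p1 && !(p1 && (!p0 || p0)) || p1) && p3 || p1
= (p1 && !p1 || p1) && p3 || p1   (complement / identity)
= p1 && p3 || p1   (complement / identity)
= p1   (absorption)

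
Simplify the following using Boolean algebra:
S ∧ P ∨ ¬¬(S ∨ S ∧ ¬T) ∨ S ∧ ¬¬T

S ∧ P ∨ ¬¬(S ∨ S ∧ ¬T) ∨ S ∧ ¬¬T
= S ∧ P ∨ ¬¬S ∨ S ∧ ¬¬T
= S ∧ P ∨ S ∨ S ∧ ¬¬T
= S ∨ S ∧ ¬¬T
= S ∨ S ∧ T
= S

S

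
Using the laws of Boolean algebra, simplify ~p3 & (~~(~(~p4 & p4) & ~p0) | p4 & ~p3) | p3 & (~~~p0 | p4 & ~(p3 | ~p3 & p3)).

~p3 & (~~(~(~p4 & p4) & ~p0) | p4 & ~p3) | p3 & (~~~p0 | p4 & ~(p3 | ~p3 & p3))
= ~p3 & (~~(~(~p4 & p4) & ~p0) | p4 & ~p3) | p3 & (~~~p0 | p4 & ~p3)   [complement / identity]
= ~p3 & (~(~p4 & p4 | p0) | p4 & ~p3) | p3 & (~~~p0 | p4 & ~p3)   [De Morgan]
= ~p3 & (~(~p4 & p4 | p0) | p4 & ~p3) | p3 & (~p0 | p4 & ~p3)   [double negation]
= ~p3 & (~p0 | p4 & ~p3) | p3 & (~p0 | p4 & ~p3)   [complement / identity]
= ~p0 | p4 & ~p3   [distribution]

~p0 | p4 & ~p3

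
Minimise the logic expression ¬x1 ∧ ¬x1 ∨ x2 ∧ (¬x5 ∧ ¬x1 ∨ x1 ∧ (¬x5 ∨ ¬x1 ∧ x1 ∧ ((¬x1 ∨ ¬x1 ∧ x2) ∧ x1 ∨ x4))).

¬x1 ∧ ¬x1 ∨ x2 ∧ (¬x5 ∧ ¬x1 ∨ x1 ∧ (¬x5 ∨ ¬x1 ∧ x1 ∧ ((¬x1 ∨ ¬x1 ∧ x2) ∧ x1 ∨ x4)))
= ¬x1 ∧ ¬x1 ∨ x2 ∧ (¬x5 ∧ ¬x1 ∨ x1 ∧ (¬x5 ∨ ¬x1 ∧ x1 ∧ (¬x1 ∧ x1 ∨ x4)))   (absorption)
= ¬x1 ∧ ¬x1 ∨ x2 ∧ (¬x5 ∧ ¬x1 ∨ x1 ∧ (¬x5 ∨ ¬x1 ∧ x1))   (absorption)
= ¬x1 ∧ ¬x1 ∨ x2 ∧ (¬x5 ∧ ¬x1 ∨ x1 ∧ ¬x5)   (complement / identity)
= ¬x1 ∧ ¬x1 ∨ x2 ∧ ¬x5   (distribution)
= ¬x1 ∨ x2 ∧ ¬x5   (idempotence)

¬x1 ∨ x2 ∧ ¬x5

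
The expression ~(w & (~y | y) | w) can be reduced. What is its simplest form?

~w

~(w & (~y | y) | w)
= ~(w | w)   (complement / identity)
= ~w   (idempotence)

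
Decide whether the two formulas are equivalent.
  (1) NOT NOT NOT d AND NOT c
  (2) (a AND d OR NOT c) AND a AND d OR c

E1: NOT NOT NOT d AND NOT c
    = NOT d AND NOT c   (double negation)
E2: (a AND d OR NOT c) AND a AND d OR c
    = a AND d OR c   (absorption)
These differ: at a=1, c=1, d=0, E1 = 0 but E2 = 1.

No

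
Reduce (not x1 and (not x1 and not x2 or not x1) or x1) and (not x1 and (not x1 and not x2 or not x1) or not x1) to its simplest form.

(not x1 and (not x1 and not x2 or not x1) or x1) and (not x1 and (not x1 and not x2 or not x1) or not x1)
= not x1 and (not x1 and not x2 or not x1) or x1 and not x1   — distribution
= not x1 and not x1 or x1 and not x1   — absorption
= not x1   — distribution

not x1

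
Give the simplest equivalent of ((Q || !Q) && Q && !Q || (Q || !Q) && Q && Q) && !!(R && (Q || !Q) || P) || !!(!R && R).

Q && (R || P)

((Q || !Q) && Q && !Q || (Q || !Q) && Q && Q) && !!(R && (Q || !Q) || P) || !!(!R && R)
= (Q || !Q) && Q && !!(R && (Q || !Q) || P) || !!(!R && R)
= Q && !!(R && (Q || !Q) || P) || !!(!R && R)
= Q && !!(R && (Q || !Q) || P) || !R && R
= Q && !!(R || P) || !R && R
= Q && !!(R || P)
= Q && (R || P)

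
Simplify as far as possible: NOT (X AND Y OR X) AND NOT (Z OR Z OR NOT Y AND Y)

NOT (X AND Y OR X) AND NOT (Z OR Z OR NOT Y AND Y)
= NOT X AND NOT (Z OR Z OR NOT Y AND Y)
= NOT X AND NOT (Z OR Z)
= NOT X AND NOT Z

NOT X AND NOT Z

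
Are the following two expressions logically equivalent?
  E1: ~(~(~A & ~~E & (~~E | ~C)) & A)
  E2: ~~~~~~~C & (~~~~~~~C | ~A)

No

E1: ~(~(~A & ~~E & (~~E | ~C)) & A)
    = ~(~(~A & ~~E) & A)
    = ~((A | ~E) & A)
    = ~A
E2: ~~~~~~~C & (~~~~~~~C | ~A)
    = ~~~~~~~C
    = ~~~~~C
    = ~~~C
    = ~C
These differ: at A=0, C=1, E=0, E1 = 1 but E2 = 0.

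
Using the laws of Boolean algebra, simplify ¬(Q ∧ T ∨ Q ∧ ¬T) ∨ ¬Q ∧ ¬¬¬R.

¬(Q ∧ T ∨ Q ∧ ¬T) ∨ ¬Q ∧ ¬¬¬R
= ¬(Q ∧ T ∨ Q ∧ ¬T) ∨ ¬Q ∧ ¬R   — double negation
= ¬Q ∨ ¬Q ∧ ¬R   — distribution
= ¬Q   — absorption

¬Q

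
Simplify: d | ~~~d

d | ~~~d
= d | ~d   [double negation]
= 1   [complement]

1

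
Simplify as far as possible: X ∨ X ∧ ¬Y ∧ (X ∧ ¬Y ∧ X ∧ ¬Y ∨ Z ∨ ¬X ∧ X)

X ∨ X ∧ ¬Y ∧ (X ∧ ¬Y ∧ X ∧ ¬Y ∨ Z ∨ ¬X ∧ X)
= X ∨ X ∧ ¬Y ∧ (X ∧ ¬Y ∨ Z ∨ ¬X ∧ X)   — idempotence
= X ∨ X ∧ ¬Y ∧ (X ∧ ¬Y ∨ Z)   — complement / identity
= X ∨ X ∧ ¬Y   — absorption
= X   — absorption

X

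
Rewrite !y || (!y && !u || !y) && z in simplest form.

!y

!y || (!y && !u || !y) && z
= !y || !y && z
= !y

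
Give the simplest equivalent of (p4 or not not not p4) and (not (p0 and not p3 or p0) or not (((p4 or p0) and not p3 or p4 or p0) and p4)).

(p4 or not not not p4) and (not (p0 and not p3 or p0) or not (((p4 or p0) and not p3 or p4 or p0) and p4))
= (p4 or not p4) and (not (p0 and not p3 or p0) or not (((p4 or p0) and not p3 or p4 or p0) and p4))   — double negation
= (p4 or not p4) and (not p0 or not (((p4 or p0) and not p3 or p4 or p0) and p4))   — absorption
= (p4 or not p4) and (not p0 or not ((p4 or p0) and p4))   — absorption
= not p0 or not ((p4 or p0) and p4)   — complement / identity
= not p0 or not p4   — absorption

not p0 or not p4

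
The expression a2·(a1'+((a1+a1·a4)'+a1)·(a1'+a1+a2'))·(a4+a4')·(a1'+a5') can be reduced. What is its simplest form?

a2·(a1'+((a1+a1·a4)'+a1)·(a1'+a1+a2'))·(a4+a4')·(a1'+a5')
= a2·(a1'+((a1+a1·a4)'+a1)·(a1'+a1+a2'))·(a1'+a5')   (complement / identity)
= a2·(((a1+a1·a4)'+a1)·(a1'+a1+a2')·a5'+a1')   (distribution)
= a2·((a1'+a1)·(a1'+a1+a2')·a5'+a1')   (absorption)
= a2·((a1'+a1)·a5'+a1')   (absorption)
= a2·(a5'+a1')   (complement / identity)

a2·(a5'+a1')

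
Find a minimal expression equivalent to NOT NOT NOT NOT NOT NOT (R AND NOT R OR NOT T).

NOT T

NOT NOT NOT NOT NOT NOT (R AND NOT R OR NOT T)
= NOT NOT NOT NOT (R AND NOT R OR NOT T)   — double negation
= NOT NOT NOT NOT NOT T   — complement / identity
= NOT NOT NOT T   — double negation
= NOT T   — double negation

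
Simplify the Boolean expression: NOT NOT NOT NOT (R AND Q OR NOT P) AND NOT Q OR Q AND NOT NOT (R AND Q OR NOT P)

NOT NOT NOT NOT (R AND Q OR NOT P) AND NOT Q OR Q AND NOT NOT (R AND Q OR NOT P)
= NOT NOT (R AND Q OR NOT P) AND NOT Q OR Q AND NOT NOT (R AND Q OR NOT P)   — double negation
= NOT NOT (R AND Q OR NOT P)   — distribution
= R AND Q OR NOT P   — double negation

R AND Q OR NOT P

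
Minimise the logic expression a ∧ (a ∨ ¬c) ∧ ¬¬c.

a ∧ c

a ∧ (a ∨ ¬c) ∧ ¬¬c
= a ∧ ¬¬c   [absorption]
= a ∧ c   [double negation]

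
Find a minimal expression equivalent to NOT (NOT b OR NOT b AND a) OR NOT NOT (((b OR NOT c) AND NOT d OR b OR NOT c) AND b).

NOT (NOT b OR NOT b AND a) OR NOT NOT (((b OR NOT c) AND NOT d OR b OR NOT c) AND b)
= NOT (NOT b OR NOT b AND a) OR NOT NOT ((b OR NOT c) AND b)
= NOT (NOT b OR NOT b AND a) OR NOT NOT b
= NOT NOT b OR NOT NOT b
= NOT NOT b
= b

b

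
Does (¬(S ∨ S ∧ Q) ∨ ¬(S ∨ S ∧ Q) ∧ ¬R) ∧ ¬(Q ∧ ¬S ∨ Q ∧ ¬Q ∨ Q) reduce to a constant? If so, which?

(¬(S ∨ S ∧ Q) ∨ ¬(S ∨ S ∧ Q) ∧ ¬R) ∧ ¬(Q ∧ ¬S ∨ Q ∧ ¬Q ∨ Q)
= ¬(S ∨ S ∧ Q) ∧ ¬(Q ∧ ¬S ∨ Q ∧ ¬Q ∨ Q)   (absorption)
= ¬(S ∨ S ∧ Q) ∧ ¬(Q ∧ ¬S ∨ Q)   (complement / identity)
= ¬S ∧ ¬(Q ∧ ¬S ∨ Q)   (absorption)
= ¬S ∧ ¬Q   (absorption)
This depends on Q, S, so it is not a constant.

no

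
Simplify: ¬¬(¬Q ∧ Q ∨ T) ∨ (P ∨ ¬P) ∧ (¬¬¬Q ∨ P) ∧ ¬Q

T ∨ ¬Q

¬¬(¬Q ∧ Q ∨ T) ∨ (P ∨ ¬P) ∧ (¬¬¬Q ∨ P) ∧ ¬Q
= ¬¬(¬Q ∧ Q ∨ T) ∨ (P ∨ ¬P) ∧ (¬Q ∨ P) ∧ ¬Q
= ¬¬(¬Q ∧ Q ∨ T) ∨ (¬Q ∨ P) ∧ ¬Q
= ¬¬T ∨ (¬Q ∨ P) ∧ ¬Q
= ¬¬T ∨ ¬Q
= T ∨ ¬Q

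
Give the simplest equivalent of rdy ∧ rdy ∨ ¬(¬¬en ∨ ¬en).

rdy ∧ rdy ∨ ¬(¬¬en ∨ ¬en)
= rdy ∧ rdy ∨ ¬en ∧ en   (De Morgan)
= rdy ∨ ¬en ∧ en   (idempotence)
= rdy   (complement / identity)

rdy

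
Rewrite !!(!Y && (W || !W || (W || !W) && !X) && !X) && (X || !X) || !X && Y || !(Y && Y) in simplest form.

!X || !Y

!!(!Y && (W || !W || (W || !W) && !X) && !X) && (X || !X) || !X && Y || !(Y && Y)
= !!(!Y && (W || !W || (W || !W) && !X) && !X) && (X || !X) || !X && Y || !Y   [idempotence]
= !Y && (W || !W || (W || !W) && !X) && !X && (X || !X) || !X && Y || !Y   [double negation]
= !Y && (W || !W) && !X && (X || !X) || !X && Y || !Y   [absorption]
= !Y && (W || !W) && !X || !X && Y || !Y   [complement / identity]
= !Y && !X || !X && Y || !Y   [complement / identity]
= !X || !Y   [distribution]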